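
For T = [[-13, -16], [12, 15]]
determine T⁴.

[[-239, -320], [240, 321]]

tr T = 2 and det T = -3, so the characteristic polynomial is λ² − (2)λ + (-3) with roots 3 and -1.
Eigenvectors give P = [[1, 4], [-1, -3]] with P⁻¹ = [[-3, -4], [1, 1]], and T = P·diag(3, -1)·P⁻¹.
Then T⁴ = P·diag(81, 1)·P⁻¹ = [[81, 4], [-81, -3]] · [[-3, -4], [1, 1]] = [[-239, -320], [240, 321]].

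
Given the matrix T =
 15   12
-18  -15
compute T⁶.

tr T = 0 and det T = -9, so the characteristic polynomial is λ² − (0)λ + (-9) with roots 3 and -3.
Eigenvectors give P = [[-1, -2], [1, 3]] with P⁻¹ = [[-3, -2], [1, 1]], and T = P·diag(3, -3)·P⁻¹.
Then T⁶ = P·diag(729, 729)·P⁻¹ = [[-729, -1458], [729, 2187]] · [[-3, -2], [1, 1]] = [[729, 0], [0, 729]].

[[729, 0], [0, 729]]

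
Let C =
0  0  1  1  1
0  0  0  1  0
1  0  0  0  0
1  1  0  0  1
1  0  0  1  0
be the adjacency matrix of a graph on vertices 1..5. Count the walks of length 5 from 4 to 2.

The number of length-5 walks from vertex 4 to vertex 2 is entry (4,2) of C⁵, where C is the adjacency matrix.
C² = [[3, 1, 0, 1, 1], [1, 1, 0, 0, 1], [0, 0, 1, 1, 1], [1, 0, 1, 3, 1], [1, 1, 1, 1, 2]]
C³ = [[2, 1, 3, 5, 4], [1, 0, 1, 3, 1], [3, 1, 0, 1, 1], [5, 3, 1, 2, 4], [4, 1, 1, 4, 2]]
C⁴ = [[12, 5, 2, 7, 7], [5, 3, 1, 2, 4], [2, 1, 3, 5, 4], [7, 2, 5, 12, 7], [7, 4, 4, 7, 8]]
C⁵ = [[16, 7, 12, 24, 19], [7, 2, 5, 12, 7], [12, 5, 2, 7, 7], [24, 12, 7, 16, 19], [19, 7, 7, 19, 14]]

12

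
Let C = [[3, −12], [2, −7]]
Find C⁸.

tr C = −4 and det C = 3, so the characteristic polynomial is λ² − (−4)λ + (3) with roots −3 and −1.
Eigenvectors give P = [[−2, 3], [−1, 1]] with P⁻¹ = [[1, −3], [1, −2]], and C = P·diag(−3, −1)·P⁻¹.
Then C⁸ = P·diag(6561, 1)·P⁻¹ = [[−13122, 3], [−6561, 1]] · [[1, −3], [1, −2]] = [[−13119, 39360], [−6560, 19681]].

[[−13119, 39360], [−6560, 19681]]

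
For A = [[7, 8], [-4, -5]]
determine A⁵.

[[487, 488], [-244, -245]]

tr A = 2 and det A = -3, so the characteristic polynomial is λ² − (2)λ + (-3) with roots 3 and -1.
Eigenvectors give P = [[-2, -1], [1, 1]] with P⁻¹ = [[-1, -1], [1, 2]], and A = P·diag(3, -1)·P⁻¹.
Then A⁵ = P·diag(243, -1)·P⁻¹ = [[-486, 1], [243, -1]] · [[-1, -1], [1, 2]] = [[487, 488], [-244, -245]].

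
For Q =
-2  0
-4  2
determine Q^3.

tr Q = 0 and det Q = -4, so the characteristic polynomial is λ² − (0)λ + (-4) with roots 2 and -2.
Eigenvectors give P = [[0, 1], [-1, 1]] with P⁻¹ = [[1, -1], [1, 0]], and Q = P·diag(2, -2)·P⁻¹.
Then Q^3 = P·diag(8, -8)·P⁻¹ = [[0, -8], [-8, -8]] · [[1, -1], [1, 0]] = [[-8, 0], [-16, 8]].

[[-8, 0], [-16, 8]]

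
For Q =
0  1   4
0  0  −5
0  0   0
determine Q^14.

[[0, 0, 0], [0, 0, 0], [0, 0, 0]]

Q is strictly triangular, hence nilpotent: Q^3 = 0, so Q^14 = 0.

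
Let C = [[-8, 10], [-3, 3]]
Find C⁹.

[[-115538, 191710], [-57513, 95343]]

tr C = -5 and det C = 6, so the characteristic polynomial is λ² − (-5)λ + (6) with roots -3 and -2.
Eigenvectors give P = [[2, 5], [1, 3]] with P⁻¹ = [[3, -5], [-1, 2]], and C = P·diag(-3, -2)·P⁻¹.
Then C⁹ = P·diag(-19683, -512)·P⁻¹ = [[-39366, -2560], [-19683, -1536]] · [[3, -5], [-1, 2]] = [[-115538, 191710], [-57513, 95343]].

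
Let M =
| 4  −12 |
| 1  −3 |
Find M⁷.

[[4, −12], [1, −3]]

M² = M (a projection; rank 1, trace 1), so M⁷ = M.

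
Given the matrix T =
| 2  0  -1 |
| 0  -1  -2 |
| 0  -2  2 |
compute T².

[[4, 2, -4], [0, 5, -2], [0, -2, 8]]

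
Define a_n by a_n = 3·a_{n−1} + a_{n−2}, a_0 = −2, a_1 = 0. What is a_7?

With companion matrix Q = [[3, 1], [1, 0]], [a_n, a_{n−1}]ᵀ = Q·[a_{n−1}, a_{n−2}]ᵀ, so [a_7, a_6]ᵀ = Q⁶·[a_1, a_0]ᵀ.
Q⁶ = [[1189, 360], [360, 109]], giving [a_7, a_6]ᵀ = [[−720], [−218]].

−720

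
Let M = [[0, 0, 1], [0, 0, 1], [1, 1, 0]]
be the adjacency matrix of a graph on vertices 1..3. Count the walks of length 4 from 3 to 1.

0

The number of length-4 walks from vertex 3 to vertex 1 is entry (3,1) of M^4, where M is the adjacency matrix.
M^2 = [[1, 1, 0], [1, 1, 0], [0, 0, 2]]
M^3 = [[0, 0, 2], [0, 0, 2], [2, 2, 0]]
M^4 = [[2, 2, 0], [2, 2, 0], [0, 0, 4]]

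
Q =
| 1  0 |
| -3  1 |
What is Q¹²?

[[1, 0], [-36, 1]]

Q = I + N where N = [[0, 0], [-3, 0]] is strictly lower-triangular, so N² = 0.
(I + N)¹² = I + 12·N = [[1, 0], [-36, 1]].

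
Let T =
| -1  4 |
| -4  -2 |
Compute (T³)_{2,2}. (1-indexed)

72

T² = [[-15, -12], [12, -12]]
T³ = [[63, -36], [36, 72]]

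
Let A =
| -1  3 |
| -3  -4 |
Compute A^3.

[[53, 36], [-36, 17]]

A^2 = [[-8, -15], [15, 7]]
A^3 = [[53, 36], [-36, 17]]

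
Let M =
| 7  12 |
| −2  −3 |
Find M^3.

tr M = 4 and det M = 3, so the characteristic polynomial is λ² − (4)λ + (3) with roots 3 and 1.
Eigenvectors give P = [[−3, −2], [1, 1]] with P⁻¹ = [[−1, −2], [1, 3]], and M = P·diag(3, 1)·P⁻¹.
Then M^3 = P·diag(27, 1)·P⁻¹ = [[−81, −2], [27, 1]] · [[−1, −2], [1, 3]] = [[79, 156], [−26, −51]].

[[79, 156], [−26, −51]]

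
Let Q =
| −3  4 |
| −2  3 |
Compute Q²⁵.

Q² = I (check: tr Q = 0 and det Q = −1), so Q²⁵ = Q since 25 is odd.

[[−3, 4], [−2, 3]]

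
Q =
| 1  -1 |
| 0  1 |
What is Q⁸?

Q = I + N where N = [[0, -1], [0, 0]] is strictly upper-triangular, so N² = 0.
(I + N)⁸ = I + 8·N = [[1, -8], [0, 1]].

[[1, -8], [0, 1]]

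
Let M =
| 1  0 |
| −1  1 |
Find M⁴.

M = I + N where N = [[0, 0], [−1, 0]] is strictly lower-triangular, so N² = 0.
(I + N)⁴ = I + 4·N = [[1, 0], [−4, 1]].

[[1, 0], [−4, 1]]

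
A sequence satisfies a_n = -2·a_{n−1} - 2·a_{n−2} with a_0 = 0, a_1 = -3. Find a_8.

With companion matrix T = [[-2, -2], [1, 0]], [a_n, a_{n−1}]ᵀ = T·[a_{n−1}, a_{n−2}]ᵀ, so [a_8, a_7]ᵀ = T⁷·[a_1, a_0]ᵀ.
T⁷ = [[0, 16], [-8, -16]], giving [a_8, a_7]ᵀ = [[0], [24]].

0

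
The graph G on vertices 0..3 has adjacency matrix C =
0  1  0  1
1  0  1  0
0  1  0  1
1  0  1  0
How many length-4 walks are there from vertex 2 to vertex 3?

The number of length-4 walks from vertex 2 to vertex 3 is entry (2,3) of C⁴, where C is the adjacency matrix.
C² = [[2, 0, 2, 0], [0, 2, 0, 2], [2, 0, 2, 0], [0, 2, 0, 2]]
C³ = [[0, 4, 0, 4], [4, 0, 4, 0], [0, 4, 0, 4], [4, 0, 4, 0]]
C⁴ = [[8, 0, 8, 0], [0, 8, 0, 8], [8, 0, 8, 0], [0, 8, 0, 8]]

0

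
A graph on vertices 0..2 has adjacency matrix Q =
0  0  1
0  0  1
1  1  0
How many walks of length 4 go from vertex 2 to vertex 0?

0

The number of length-4 walks from vertex 2 to vertex 0 is entry (2,0) of Q^4, where Q is the adjacency matrix.
Q^2 = [[1, 1, 0], [1, 1, 0], [0, 0, 2]]
Q^3 = [[0, 0, 2], [0, 0, 2], [2, 2, 0]]
Q^4 = [[2, 2, 0], [2, 2, 0], [0, 0, 4]]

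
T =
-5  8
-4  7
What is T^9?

[[-19685, 39368], [-19684, 39367]]

tr T = 2 and det T = -3, so the characteristic polynomial is λ² − (2)λ + (-3) with roots 3 and -1.
Eigenvectors give P = [[1, -2], [1, -1]] with P⁻¹ = [[-1, 2], [-1, 1]], and T = P·diag(3, -1)·P⁻¹.
Then T^9 = P·diag(19683, -1)·P⁻¹ = [[19683, 2], [19683, 1]] · [[-1, 2], [-1, 1]] = [[-19685, 39368], [-19684, 39367]].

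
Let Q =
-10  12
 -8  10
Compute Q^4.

tr Q = 0 and det Q = -4, so the characteristic polynomial is λ² − (0)λ + (-4) with roots -2 and 2.
Eigenvectors give P = [[3, -1], [2, -1]] with P⁻¹ = [[1, -1], [2, -3]], and Q = P·diag(-2, 2)·P⁻¹.
Then Q^4 = P·diag(16, 16)·P⁻¹ = [[48, -16], [32, -16]] · [[1, -1], [2, -3]] = [[16, 0], [0, 16]].

[[16, 0], [0, 16]]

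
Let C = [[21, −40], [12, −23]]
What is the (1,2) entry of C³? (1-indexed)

tr C = −2 and det C = −3, so the characteristic polynomial is λ² − (−2)λ + (−3) with roots −3 and 1.
Eigenvectors give P = [[5, 2], [3, 1]] with P⁻¹ = [[−1, 2], [3, −5]], and C = P·diag(−3, 1)·P⁻¹.
Then C³ = P·diag(−27, 1)·P⁻¹ = [[−135, 2], [−81, 1]] · [[−1, 2], [3, −5]] = [[141, −280], [84, −167]].

−280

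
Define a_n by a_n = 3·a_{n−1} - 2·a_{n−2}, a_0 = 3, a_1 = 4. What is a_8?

With companion matrix M = [[3, -2], [1, 0]], [a_n, a_{n−1}]ᵀ = M·[a_{n−1}, a_{n−2}]ᵀ, so [a_8, a_7]ᵀ = M^7·[a_1, a_0]ᵀ.
M^7 = [[255, -254], [127, -126]], giving [a_8, a_7]ᵀ = [[258], [130]].

258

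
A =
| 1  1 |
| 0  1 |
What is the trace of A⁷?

A = I + N where N = [[0, 1], [0, 0]] is strictly upper-triangular, so N² = 0.
(I + N)⁷ = I + 7·N = [[1, 7], [0, 1]].

2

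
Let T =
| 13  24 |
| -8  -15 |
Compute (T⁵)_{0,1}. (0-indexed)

1464

tr T = -2 and det T = -3, so the characteristic polynomial is λ² − (-2)λ + (-3) with roots 1 and -3.
Eigenvectors give P = [[-2, -3], [1, 2]] with P⁻¹ = [[-2, -3], [1, 2]], and T = P·diag(1, -3)·P⁻¹.
Then T⁵ = P·diag(1, -243)·P⁻¹ = [[-2, 729], [1, -486]] · [[-2, -3], [1, 2]] = [[733, 1464], [-488, -975]].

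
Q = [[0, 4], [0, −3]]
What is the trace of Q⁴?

81

Q² = [[0, −12], [0, 9]]
Q³ = [[0, 36], [0, −27]]
Q⁴ = [[0, −108], [0, 81]]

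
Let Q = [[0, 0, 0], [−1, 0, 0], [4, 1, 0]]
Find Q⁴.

Q is strictly triangular, hence nilpotent: Q³ = 0, so Q⁴ = 0.

[[0, 0, 0], [0, 0, 0], [0, 0, 0]]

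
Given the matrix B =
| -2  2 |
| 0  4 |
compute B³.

B² = [[4, 4], [0, 16]]
B³ = [[-8, 24], [0, 64]]

[[-8, 24], [0, 64]]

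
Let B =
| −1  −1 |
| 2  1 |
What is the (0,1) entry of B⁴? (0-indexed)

B² = [[−1, 0], [0, −1]]
B³ = [[1, 1], [−2, −1]]
B⁴ = [[1, 0], [0, 1]]

0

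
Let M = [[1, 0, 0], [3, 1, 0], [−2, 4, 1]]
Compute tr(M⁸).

3

M = I + N where N = [[0, 0, 0], [3, 0, 0], [−2, 4, 0]] is strictly lower-triangular, so N³ = 0.
(I + N)⁸ = I + 8·N + 28·N² = [[1, 0, 0], [24, 1, 0], [320, 32, 1]].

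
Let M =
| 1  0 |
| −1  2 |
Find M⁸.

tr M = 3 and det M = 2, so the characteristic polynomial is λ² − (3)λ + (2) with roots 2 and 1.
Eigenvectors give P = [[0, −1], [1, −1]] with P⁻¹ = [[−1, 1], [−1, 0]], and M = P·diag(2, 1)·P⁻¹.
Then M⁸ = P·diag(256, 1)·P⁻¹ = [[0, −1], [256, −1]] · [[−1, 1], [−1, 0]] = [[1, 0], [−255, 256]].

[[1, 0], [−255, 256]]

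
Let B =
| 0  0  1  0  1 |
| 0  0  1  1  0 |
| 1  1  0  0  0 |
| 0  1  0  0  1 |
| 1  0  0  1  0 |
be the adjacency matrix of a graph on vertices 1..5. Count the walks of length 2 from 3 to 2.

The number of length-2 walks from vertex 3 to vertex 2 is entry (3,2) of B^2, where B is the adjacency matrix.
B^2 = [[2, 1, 0, 1, 0], [1, 2, 0, 0, 1], [0, 0, 2, 1, 1], [1, 0, 1, 2, 0], [0, 1, 1, 0, 2]]

0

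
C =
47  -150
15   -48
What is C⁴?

[[-569, 1950], [-195, 666]]

tr C = -1 and det C = -6, so the characteristic polynomial is λ² − (-1)λ + (-6) with roots 2 and -3.
Eigenvectors give P = [[-10, 3], [-3, 1]] with P⁻¹ = [[-1, 3], [-3, 10]], and C = P·diag(2, -3)·P⁻¹.
Then C⁴ = P·diag(16, 81)·P⁻¹ = [[-160, 243], [-48, 81]] · [[-1, 3], [-3, 10]] = [[-569, 1950], [-195, 666]].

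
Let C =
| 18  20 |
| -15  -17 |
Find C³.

tr C = 1 and det C = -6, so the characteristic polynomial is λ² − (1)λ + (-6) with roots -2 and 3.
Eigenvectors give P = [[-1, 4], [1, -3]] with P⁻¹ = [[3, 4], [1, 1]], and C = P·diag(-2, 3)·P⁻¹.
Then C³ = P·diag(-8, 27)·P⁻¹ = [[8, 108], [-8, -81]] · [[3, 4], [1, 1]] = [[132, 140], [-105, -113]].

[[132, 140], [-105, -113]]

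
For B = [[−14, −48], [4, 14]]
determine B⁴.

tr B = 0 and det B = −4, so the characteristic polynomial is λ² − (0)λ + (−4) with roots 2 and −2.
Eigenvectors give P = [[3, −4], [−1, 1]] with P⁻¹ = [[−1, −4], [−1, −3]], and B = P·diag(2, −2)·P⁻¹.
Then B⁴ = P·diag(16, 16)·P⁻¹ = [[48, −64], [−16, 16]] · [[−1, −4], [−1, −3]] = [[16, 0], [0, 16]].

[[16, 0], [0, 16]]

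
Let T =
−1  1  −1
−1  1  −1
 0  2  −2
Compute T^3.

T^2 = [[0, −2, 2], [0, −2, 2], [−2, −2, 2]]
T^3 = [[2, 2, −2], [2, 2, −2], [4, 0, 0]]

[[2, 2, −2], [2, 2, −2], [4, 0, 0]]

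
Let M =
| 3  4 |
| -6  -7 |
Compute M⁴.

tr M = -4 and det M = 3, so the characteristic polynomial is λ² − (-4)λ + (3) with roots -1 and -3.
Eigenvectors give P = [[-1, -2], [1, 3]] with P⁻¹ = [[-3, -2], [1, 1]], and M = P·diag(-1, -3)·P⁻¹.
Then M⁴ = P·diag(1, 81)·P⁻¹ = [[-1, -162], [1, 243]] · [[-3, -2], [1, 1]] = [[-159, -160], [240, 241]].

[[-159, -160], [240, 241]]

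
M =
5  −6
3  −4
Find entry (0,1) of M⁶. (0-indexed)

−126

tr M = 1 and det M = −2, so the characteristic polynomial is λ² − (1)λ + (−2) with roots 2 and −1.
Eigenvectors give P = [[2, 1], [1, 1]] with P⁻¹ = [[1, −1], [−1, 2]], and M = P·diag(2, −1)·P⁻¹.
Then M⁶ = P·diag(64, 1)·P⁻¹ = [[128, 1], [64, 1]] · [[1, −1], [−1, 2]] = [[127, −126], [63, −62]].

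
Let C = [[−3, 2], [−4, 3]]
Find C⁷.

C² = I (check: tr C = 0 and det C = −1), so C⁷ = C since 7 is odd.

[[−3, 2], [−4, 3]]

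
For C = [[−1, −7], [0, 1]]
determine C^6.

[[1, 0], [0, 1]]

C² = I (check: tr C = 0 and det C = −1), so C^6 = I since 6 is even.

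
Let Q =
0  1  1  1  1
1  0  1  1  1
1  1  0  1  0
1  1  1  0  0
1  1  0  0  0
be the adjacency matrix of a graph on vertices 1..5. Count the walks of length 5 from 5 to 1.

67

The number of length-5 walks from vertex 5 to vertex 1 is entry (5,1) of Q⁵, where Q is the adjacency matrix.
Q² = [[4, 3, 2, 2, 1], [3, 4, 2, 2, 1], [2, 2, 3, 2, 2], [2, 2, 2, 3, 2], [1, 1, 2, 2, 2]]
Q³ = [[8, 9, 9, 9, 7], [9, 8, 9, 9, 7], [9, 9, 6, 7, 4], [9, 9, 7, 6, 4], [7, 7, 4, 4, 2]]
Q⁴ = [[34, 33, 26, 26, 17], [33, 34, 26, 26, 17], [26, 26, 25, 24, 18], [26, 26, 24, 25, 18], [17, 17, 18, 18, 14]]
Q⁵ = [[102, 103, 93, 93, 67], [103, 102, 93, 93, 67], [93, 93, 76, 77, 52], [93, 93, 77, 76, 52], [67, 67, 52, 52, 34]]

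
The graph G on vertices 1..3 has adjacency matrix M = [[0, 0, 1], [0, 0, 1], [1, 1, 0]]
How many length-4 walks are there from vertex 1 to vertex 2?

The number of length-4 walks from vertex 1 to vertex 2 is entry (1,2) of M⁴, where M is the adjacency matrix.
M² = [[1, 1, 0], [1, 1, 0], [0, 0, 2]]
M³ = [[0, 0, 2], [0, 0, 2], [2, 2, 0]]
M⁴ = [[2, 2, 0], [2, 2, 0], [0, 0, 4]]

2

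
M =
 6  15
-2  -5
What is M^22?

[[6, 15], [-2, -5]]

M² = M (a projection; rank 1, trace 1), so M^22 = M.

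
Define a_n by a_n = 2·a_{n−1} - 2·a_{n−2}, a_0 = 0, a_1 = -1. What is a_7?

8

With companion matrix A = [[2, -2], [1, 0]], [a_n, a_{n−1}]ᵀ = A·[a_{n−1}, a_{n−2}]ᵀ, so [a_7, a_6]ᵀ = A⁶·[a_1, a_0]ᵀ.
A⁶ = [[-8, 16], [-8, 8]], giving [a_7, a_6]ᵀ = [[8], [8]].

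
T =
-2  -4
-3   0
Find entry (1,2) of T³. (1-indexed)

T² = [[16, 8], [6, 12]]
T³ = [[-56, -64], [-48, -24]]

-64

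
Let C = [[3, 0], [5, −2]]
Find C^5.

[[243, 0], [275, −32]]

tr C = 1 and det C = −6, so the characteristic polynomial is λ² − (1)λ + (−6) with roots −2 and 3.
Eigenvectors give P = [[0, 1], [−1, 1]] with P⁻¹ = [[1, −1], [1, 0]], and C = P·diag(−2, 3)·P⁻¹.
Then C^5 = P·diag(−32, 243)·P⁻¹ = [[0, 243], [32, 243]] · [[1, −1], [1, 0]] = [[243, 0], [275, −32]].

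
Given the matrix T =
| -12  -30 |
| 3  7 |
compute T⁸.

tr T = -5 and det T = 6, so the characteristic polynomial is λ² − (-5)λ + (6) with roots -2 and -3.
Eigenvectors give P = [[-3, 10], [1, -3]] with P⁻¹ = [[3, 10], [1, 3]], and T = P·diag(-2, -3)·P⁻¹.
Then T⁸ = P·diag(256, 6561)·P⁻¹ = [[-768, 65610], [256, -19683]] · [[3, 10], [1, 3]] = [[63306, 189150], [-18915, -56489]].

[[63306, 189150], [-18915, -56489]]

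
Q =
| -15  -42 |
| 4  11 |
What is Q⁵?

tr Q = -4 and det Q = 3, so the characteristic polynomial is λ² − (-4)λ + (3) with roots -1 and -3.
Eigenvectors give P = [[3, -7], [-1, 2]] with P⁻¹ = [[-2, -7], [-1, -3]], and Q = P·diag(-1, -3)·P⁻¹.
Then Q⁵ = P·diag(-1, -243)·P⁻¹ = [[-3, 1701], [1, -486]] · [[-2, -7], [-1, -3]] = [[-1695, -5082], [484, 1451]].

[[-1695, -5082], [484, 1451]]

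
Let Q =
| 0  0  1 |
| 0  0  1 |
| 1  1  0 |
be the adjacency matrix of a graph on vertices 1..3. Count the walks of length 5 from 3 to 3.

The number of length-5 walks from vertex 3 to vertex 3 is entry (3,3) of Q⁵, where Q is the adjacency matrix.
Q² = [[1, 1, 0], [1, 1, 0], [0, 0, 2]]
Q³ = [[0, 0, 2], [0, 0, 2], [2, 2, 0]]
Q⁴ = [[2, 2, 0], [2, 2, 0], [0, 0, 4]]
Q⁵ = [[0, 0, 4], [0, 0, 4], [4, 4, 0]]

0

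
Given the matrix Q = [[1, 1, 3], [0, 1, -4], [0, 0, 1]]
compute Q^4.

Q = I + N where N = [[0, 1, 3], [0, 0, -4], [0, 0, 0]] is strictly upper-triangular, so N^3 = 0.
(I + N)^4 = I + 4·N + 6·N^2 = [[1, 4, -12], [0, 1, -16], [0, 0, 1]].

[[1, 4, -12], [0, 1, -16], [0, 0, 1]]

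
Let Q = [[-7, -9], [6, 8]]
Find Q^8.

[[-509, -765], [510, 766]]

tr Q = 1 and det Q = -2, so the characteristic polynomial is λ² − (1)λ + (-2) with roots 2 and -1.
Eigenvectors give P = [[-1, 3], [1, -2]] with P⁻¹ = [[2, 3], [1, 1]], and Q = P·diag(2, -1)·P⁻¹.
Then Q^8 = P·diag(256, 1)·P⁻¹ = [[-256, 3], [256, -2]] · [[2, 3], [1, 1]] = [[-509, -765], [510, 766]].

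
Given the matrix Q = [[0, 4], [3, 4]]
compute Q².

[[12, 16], [12, 28]]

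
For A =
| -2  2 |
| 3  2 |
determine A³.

[[-20, 20], [30, 20]]

A² = [[10, 0], [0, 10]]
A³ = [[-20, 20], [30, 20]]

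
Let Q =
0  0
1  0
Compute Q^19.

[[0, 0], [0, 0]]

Q is strictly triangular, hence nilpotent: Q^2 = 0, so Q^19 = 0.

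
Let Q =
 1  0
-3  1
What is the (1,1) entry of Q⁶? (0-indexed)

1

Q = I + N where N = [[0, 0], [-3, 0]] is strictly lower-triangular, so N² = 0.
(I + N)⁶ = I + 6·N = [[1, 0], [-18, 1]].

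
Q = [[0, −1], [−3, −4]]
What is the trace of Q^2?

22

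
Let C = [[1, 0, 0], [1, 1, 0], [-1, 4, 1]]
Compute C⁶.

[[1, 0, 0], [6, 1, 0], [54, 24, 1]]

C = I + N where N = [[0, 0, 0], [1, 0, 0], [-1, 4, 0]] is strictly lower-triangular, so N³ = 0.
(I + N)⁶ = I + 6·N + 15·N² = [[1, 0, 0], [6, 1, 0], [54, 24, 1]].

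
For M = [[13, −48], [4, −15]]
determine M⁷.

tr M = −2 and det M = −3, so the characteristic polynomial is λ² − (−2)λ + (−3) with roots 1 and −3.
Eigenvectors give P = [[4, 3], [1, 1]] with P⁻¹ = [[1, −3], [−1, 4]], and M = P·diag(1, −3)·P⁻¹.
Then M⁷ = P·diag(1, −2187)·P⁻¹ = [[4, −6561], [1, −2187]] · [[1, −3], [−1, 4]] = [[6565, −26256], [2188, −8751]].

[[6565, −26256], [2188, −8751]]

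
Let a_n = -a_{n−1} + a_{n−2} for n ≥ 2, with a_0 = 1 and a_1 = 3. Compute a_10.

-131

With companion matrix M = [[-1, 1], [1, 0]], [a_n, a_{n−1}]ᵀ = M·[a_{n−1}, a_{n−2}]ᵀ, so [a_10, a_9]ᵀ = M⁹·[a_1, a_0]ᵀ.
M⁹ = [[-55, 34], [34, -21]], giving [a_10, a_9]ᵀ = [[-131], [81]].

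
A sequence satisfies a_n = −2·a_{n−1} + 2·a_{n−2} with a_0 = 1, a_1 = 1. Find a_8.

With companion matrix M = [[−2, 2], [1, 0]], [a_n, a_{n−1}]ᵀ = M·[a_{n−1}, a_{n−2}]ᵀ, so [a_8, a_7]ᵀ = M^7·[a_1, a_0]ᵀ.
M^7 = [[−896, 656], [328, −240]], giving [a_8, a_7]ᵀ = [[−240], [88]].

−240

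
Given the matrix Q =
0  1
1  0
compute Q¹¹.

[[0, 1], [1, 0]]

Q² = I (check: tr Q = 0 and det Q = -1), so Q¹¹ = Q since 11 is odd.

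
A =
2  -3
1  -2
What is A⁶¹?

A² = I (check: tr A = 0 and det A = -1), so A⁶¹ = A since 61 is odd.

[[2, -3], [1, -2]]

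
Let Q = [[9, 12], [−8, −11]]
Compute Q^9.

tr Q = −2 and det Q = −3, so the characteristic polynomial is λ² − (−2)λ + (−3) with roots −3 and 1.
Eigenvectors give P = [[1, −3], [−1, 2]] with P⁻¹ = [[−2, −3], [−1, −1]], and Q = P·diag(−3, 1)·P⁻¹.
Then Q^9 = P·diag(−19683, 1)·P⁻¹ = [[−19683, −3], [19683, 2]] · [[−2, −3], [−1, −1]] = [[39369, 59052], [−39368, −59051]].

[[39369, 59052], [−39368, −59051]]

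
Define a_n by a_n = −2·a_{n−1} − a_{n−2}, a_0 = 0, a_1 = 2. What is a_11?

22

With companion matrix C = [[−2, −1], [1, 0]], [a_n, a_{n−1}]ᵀ = C·[a_{n−1}, a_{n−2}]ᵀ, so [a_11, a_10]ᵀ = C¹⁰·[a_1, a_0]ᵀ.
C¹⁰ = [[11, 10], [−10, −9]], giving [a_11, a_10]ᵀ = [[22], [−20]].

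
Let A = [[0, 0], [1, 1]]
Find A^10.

A² = A (a projection; rank 1, trace 1), so A^10 = A.

[[0, 0], [1, 1]]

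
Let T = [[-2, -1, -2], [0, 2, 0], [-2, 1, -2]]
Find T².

[[8, -2, 8], [0, 4, 0], [8, 2, 8]]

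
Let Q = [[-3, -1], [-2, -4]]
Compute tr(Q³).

Q² = [[11, 7], [14, 18]]
Q³ = [[-47, -39], [-78, -86]]

-133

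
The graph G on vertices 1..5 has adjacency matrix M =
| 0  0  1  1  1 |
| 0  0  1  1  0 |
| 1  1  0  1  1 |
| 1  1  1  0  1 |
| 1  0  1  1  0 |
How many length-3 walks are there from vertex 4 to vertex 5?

9

The number of length-3 walks from vertex 4 to vertex 5 is entry (4,5) of M³, where M is the adjacency matrix.
M² = [[3, 2, 2, 2, 2], [2, 2, 1, 1, 2], [2, 1, 4, 3, 2], [2, 1, 3, 4, 2], [2, 2, 2, 2, 3]]
M³ = [[6, 4, 9, 9, 7], [4, 2, 7, 7, 4], [9, 7, 8, 9, 9], [9, 7, 9, 8, 9], [7, 4, 9, 9, 6]]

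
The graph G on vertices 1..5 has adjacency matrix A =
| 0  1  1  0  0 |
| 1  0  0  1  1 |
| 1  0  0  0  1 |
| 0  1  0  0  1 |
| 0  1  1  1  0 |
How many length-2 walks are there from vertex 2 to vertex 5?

The number of length-2 walks from vertex 2 to vertex 5 is entry (2,5) of A², where A is the adjacency matrix.
A² = [[2, 0, 0, 1, 2], [0, 3, 2, 1, 1], [0, 2, 2, 1, 0], [1, 1, 1, 2, 1], [2, 1, 0, 1, 3]]

1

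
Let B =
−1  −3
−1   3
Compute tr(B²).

16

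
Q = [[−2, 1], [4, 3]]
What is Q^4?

Q^2 = [[8, 1], [4, 13]]
Q^3 = [[−12, 11], [44, 43]]
Q^4 = [[68, 21], [84, 173]]

[[68, 21], [84, 173]]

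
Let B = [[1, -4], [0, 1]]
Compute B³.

[[1, -12], [0, 1]]

B = I + N where N = [[0, -4], [0, 0]] is strictly upper-triangular, so N² = 0.
(I + N)³ = I + 3·N = [[1, -12], [0, 1]].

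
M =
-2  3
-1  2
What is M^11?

M² = I (check: tr M = 0 and det M = -1), so M^11 = M since 11 is odd.

[[-2, 3], [-1, 2]]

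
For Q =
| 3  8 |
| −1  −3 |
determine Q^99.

[[3, 8], [−1, −3]]

Q² = I (check: tr Q = 0 and det Q = −1), so Q^99 = Q since 99 is odd.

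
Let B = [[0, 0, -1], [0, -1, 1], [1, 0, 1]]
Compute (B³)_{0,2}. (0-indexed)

B² = [[-1, 0, -1], [1, 1, 0], [1, 0, 0]]
B³ = [[-1, 0, 0], [0, -1, 0], [0, 0, -1]]

0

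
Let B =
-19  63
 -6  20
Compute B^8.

[[-1529, 5355], [-510, 1786]]

tr B = 1 and det B = -2, so the characteristic polynomial is λ² − (1)λ + (-2) with roots -1 and 2.
Eigenvectors give P = [[7, 3], [2, 1]] with P⁻¹ = [[1, -3], [-2, 7]], and B = P·diag(-1, 2)·P⁻¹.
Then B^8 = P·diag(1, 256)·P⁻¹ = [[7, 768], [2, 256]] · [[1, -3], [-2, 7]] = [[-1529, 5355], [-510, 1786]].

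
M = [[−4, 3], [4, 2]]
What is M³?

M² = [[28, −6], [−8, 16]]
M³ = [[−136, 72], [96, 8]]

[[−136, 72], [96, 8]]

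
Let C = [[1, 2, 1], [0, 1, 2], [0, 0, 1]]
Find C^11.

C = I + N where N = [[0, 2, 1], [0, 0, 2], [0, 0, 0]] is strictly upper-triangular, so N^3 = 0.
(I + N)^11 = I + 11·N + 55·N^2 = [[1, 22, 231], [0, 1, 22], [0, 0, 1]].

[[1, 22, 231], [0, 1, 22], [0, 0, 1]]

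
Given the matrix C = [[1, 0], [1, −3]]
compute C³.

[[1, 0], [7, −27]]

C² = [[1, 0], [−2, 9]]
C³ = [[1, 0], [7, −27]]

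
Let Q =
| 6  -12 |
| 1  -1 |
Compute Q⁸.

tr Q = 5 and det Q = 6, so the characteristic polynomial is λ² − (5)λ + (6) with roots 2 and 3.
Eigenvectors give P = [[3, 4], [1, 1]] with P⁻¹ = [[-1, 4], [1, -3]], and Q = P·diag(2, 3)·P⁻¹.
Then Q⁸ = P·diag(256, 6561)·P⁻¹ = [[768, 26244], [256, 6561]] · [[-1, 4], [1, -3]] = [[25476, -75660], [6305, -18659]].

[[25476, -75660], [6305, -18659]]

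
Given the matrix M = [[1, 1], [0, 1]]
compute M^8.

M = I + N where N = [[0, 1], [0, 0]] is strictly upper-triangular, so N^2 = 0.
(I + N)^8 = I + 8·N = [[1, 8], [0, 1]].

[[1, 8], [0, 1]]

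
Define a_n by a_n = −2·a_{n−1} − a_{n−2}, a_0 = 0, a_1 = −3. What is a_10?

With companion matrix Q = [[−2, −1], [1, 0]], [a_n, a_{n−1}]ᵀ = Q·[a_{n−1}, a_{n−2}]ᵀ, so [a_10, a_9]ᵀ = Q⁹·[a_1, a_0]ᵀ.
Q⁹ = [[−10, −9], [9, 8]], giving [a_10, a_9]ᵀ = [[30], [−27]].

30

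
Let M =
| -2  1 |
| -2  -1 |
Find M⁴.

[[-14, -3], [6, -17]]

M² = [[2, -3], [6, -1]]
M³ = [[2, 5], [-10, 7]]
M⁴ = [[-14, -3], [6, -17]]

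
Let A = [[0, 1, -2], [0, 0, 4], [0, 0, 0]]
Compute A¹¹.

[[0, 0, 0], [0, 0, 0], [0, 0, 0]]

A is strictly triangular, hence nilpotent: A³ = 0, so A¹¹ = 0.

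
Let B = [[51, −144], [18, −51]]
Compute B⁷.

tr B = 0 and det B = −9, so the characteristic polynomial is λ² − (0)λ + (−9) with roots 3 and −3.
Eigenvectors give P = [[3, −8], [1, −3]] with P⁻¹ = [[3, −8], [1, −3]], and B = P·diag(3, −3)·P⁻¹.
Then B⁷ = P·diag(2187, −2187)·P⁻¹ = [[6561, 17496], [2187, 6561]] · [[3, −8], [1, −3]] = [[37179, −104976], [13122, −37179]].

[[37179, −104976], [13122, −37179]]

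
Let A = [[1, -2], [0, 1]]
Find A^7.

[[1, -14], [0, 1]]

A = I + N where N = [[0, -2], [0, 0]] is strictly upper-triangular, so N^2 = 0.
(I + N)^7 = I + 7·N = [[1, -14], [0, 1]].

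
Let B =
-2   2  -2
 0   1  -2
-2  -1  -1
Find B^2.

[[8, 0, 2], [4, 3, 0], [6, -4, 7]]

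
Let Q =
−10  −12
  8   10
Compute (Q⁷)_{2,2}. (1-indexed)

tr Q = 0 and det Q = −4, so the characteristic polynomial is λ² − (0)λ + (−4) with roots 2 and −2.
Eigenvectors give P = [[−1, 3], [1, −2]] with P⁻¹ = [[2, 3], [1, 1]], and Q = P·diag(2, −2)·P⁻¹.
Then Q⁷ = P·diag(128, −128)·P⁻¹ = [[−128, −384], [128, 256]] · [[2, 3], [1, 1]] = [[−640, −768], [512, 640]].

640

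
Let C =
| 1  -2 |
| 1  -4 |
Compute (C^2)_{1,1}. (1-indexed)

-1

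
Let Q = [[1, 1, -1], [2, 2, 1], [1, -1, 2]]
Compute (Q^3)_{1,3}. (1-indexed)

-2

Q^2 = [[2, 4, -2], [7, 5, 2], [1, -3, 2]]
Q^3 = [[8, 12, -2], [19, 15, 2], [-3, -7, 0]]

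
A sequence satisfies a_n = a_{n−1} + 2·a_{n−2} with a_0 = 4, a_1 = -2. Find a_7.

82

With companion matrix M = [[1, 2], [1, 0]], [a_n, a_{n−1}]ᵀ = M·[a_{n−1}, a_{n−2}]ᵀ, so [a_7, a_6]ᵀ = M⁶·[a_1, a_0]ᵀ.
M⁶ = [[43, 42], [21, 22]], giving [a_7, a_6]ᵀ = [[82], [46]].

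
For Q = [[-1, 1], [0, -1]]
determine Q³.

[[-1, 3], [0, -1]]

Q² = [[1, -2], [0, 1]]
Q³ = [[-1, 3], [0, -1]]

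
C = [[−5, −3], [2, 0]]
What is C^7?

tr C = −5 and det C = 6, so the characteristic polynomial is λ² − (−5)λ + (6) with roots −2 and −3.
Eigenvectors give P = [[1, 3], [−1, −2]] with P⁻¹ = [[−2, −3], [1, 1]], and C = P·diag(−2, −3)·P⁻¹.
Then C^7 = P·diag(−128, −2187)·P⁻¹ = [[−128, −6561], [128, 4374]] · [[−2, −3], [1, 1]] = [[−6305, −6177], [4118, 3990]].

[[−6305, −6177], [4118, 3990]]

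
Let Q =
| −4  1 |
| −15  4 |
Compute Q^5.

[[−4, 1], [−15, 4]]

Q² = I (check: tr Q = 0 and det Q = −1), so Q^5 = Q since 5 is odd.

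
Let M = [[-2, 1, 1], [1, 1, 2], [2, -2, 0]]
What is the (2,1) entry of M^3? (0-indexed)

M^2 = [[7, -3, 0], [3, -2, 3], [-6, 0, -2]]
M^3 = [[-17, 4, 1], [-2, -5, -1], [8, -2, -6]]

-2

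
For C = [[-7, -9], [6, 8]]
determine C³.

[[-19, -27], [18, 26]]

tr C = 1 and det C = -2, so the characteristic polynomial is λ² − (1)λ + (-2) with roots 2 and -1.
Eigenvectors give P = [[1, -3], [-1, 2]] with P⁻¹ = [[-2, -3], [-1, -1]], and C = P·diag(2, -1)·P⁻¹.
Then C³ = P·diag(8, -1)·P⁻¹ = [[8, 3], [-8, -2]] · [[-2, -3], [-1, -1]] = [[-19, -27], [18, 26]].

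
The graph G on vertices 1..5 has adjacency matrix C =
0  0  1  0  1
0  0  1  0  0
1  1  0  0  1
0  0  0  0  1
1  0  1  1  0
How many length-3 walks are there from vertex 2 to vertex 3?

The number of length-3 walks from vertex 2 to vertex 3 is entry (2,3) of C³, where C is the adjacency matrix.
C² = [[2, 1, 1, 1, 1], [1, 1, 0, 0, 1], [1, 0, 3, 1, 1], [1, 0, 1, 1, 0], [1, 1, 1, 0, 3]]
C³ = [[2, 1, 4, 1, 4], [1, 0, 3, 1, 1], [4, 3, 2, 1, 5], [1, 1, 1, 0, 3], [4, 1, 5, 3, 2]]

3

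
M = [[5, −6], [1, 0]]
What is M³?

tr M = 5 and det M = 6, so the characteristic polynomial is λ² − (5)λ + (6) with roots 2 and 3.
Eigenvectors give P = [[−2, −3], [−1, −1]] with P⁻¹ = [[1, −3], [−1, 2]], and M = P·diag(2, 3)·P⁻¹.
Then M³ = P·diag(8, 27)·P⁻¹ = [[−16, −81], [−8, −27]] · [[1, −3], [−1, 2]] = [[65, −114], [19, −30]].

[[65, −114], [19, −30]]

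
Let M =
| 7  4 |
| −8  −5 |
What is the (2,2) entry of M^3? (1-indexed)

tr M = 2 and det M = −3, so the characteristic polynomial is λ² − (2)λ + (−3) with roots −1 and 3.
Eigenvectors give P = [[−1, −1], [2, 1]] with P⁻¹ = [[1, 1], [−2, −1]], and M = P·diag(−1, 3)·P⁻¹.
Then M^3 = P·diag(−1, 27)·P⁻¹ = [[1, −27], [−2, 27]] · [[1, 1], [−2, −1]] = [[55, 28], [−56, −29]].

−29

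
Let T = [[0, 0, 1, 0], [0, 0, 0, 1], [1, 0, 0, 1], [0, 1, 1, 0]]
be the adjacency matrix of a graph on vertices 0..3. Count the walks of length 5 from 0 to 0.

0

The number of length-5 walks from vertex 0 to vertex 0 is entry (0,0) of T⁵, where T is the adjacency matrix.
T² = [[1, 0, 0, 1], [0, 1, 1, 0], [0, 1, 2, 0], [1, 0, 0, 2]]
T³ = [[0, 1, 2, 0], [1, 0, 0, 2], [2, 0, 0, 3], [0, 2, 3, 0]]
T⁴ = [[2, 0, 0, 3], [0, 2, 3, 0], [0, 3, 5, 0], [3, 0, 0, 5]]
T⁵ = [[0, 3, 5, 0], [3, 0, 0, 5], [5, 0, 0, 8], [0, 5, 8, 0]]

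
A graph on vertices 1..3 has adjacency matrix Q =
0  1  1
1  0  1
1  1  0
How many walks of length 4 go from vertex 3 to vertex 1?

5

The number of length-4 walks from vertex 3 to vertex 1 is entry (3,1) of Q⁴, where Q is the adjacency matrix.
Q² = [[2, 1, 1], [1, 2, 1], [1, 1, 2]]
Q³ = [[2, 3, 3], [3, 2, 3], [3, 3, 2]]
Q⁴ = [[6, 5, 5], [5, 6, 5], [5, 5, 6]]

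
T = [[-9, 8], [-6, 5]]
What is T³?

tr T = -4 and det T = 3, so the characteristic polynomial is λ² − (-4)λ + (3) with roots -1 and -3.
Eigenvectors give P = [[1, -4], [1, -3]] with P⁻¹ = [[-3, 4], [-1, 1]], and T = P·diag(-1, -3)·P⁻¹.
Then T³ = P·diag(-1, -27)·P⁻¹ = [[-1, 108], [-1, 81]] · [[-3, 4], [-1, 1]] = [[-105, 104], [-78, 77]].

[[-105, 104], [-78, 77]]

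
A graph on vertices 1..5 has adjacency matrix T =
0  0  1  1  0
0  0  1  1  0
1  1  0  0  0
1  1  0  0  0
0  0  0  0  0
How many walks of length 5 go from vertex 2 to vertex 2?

The number of length-5 walks from vertex 2 to vertex 2 is entry (2,2) of T^5, where T is the adjacency matrix.
T^2 = [[2, 2, 0, 0, 0], [2, 2, 0, 0, 0], [0, 0, 2, 2, 0], [0, 0, 2, 2, 0], [0, 0, 0, 0, 0]]
T^3 = [[0, 0, 4, 4, 0], [0, 0, 4, 4, 0], [4, 4, 0, 0, 0], [4, 4, 0, 0, 0], [0, 0, 0, 0, 0]]
T^4 = [[8, 8, 0, 0, 0], [8, 8, 0, 0, 0], [0, 0, 8, 8, 0], [0, 0, 8, 8, 0], [0, 0, 0, 0, 0]]
T^5 = [[0, 0, 16, 16, 0], [0, 0, 16, 16, 0], [16, 16, 0, 0, 0], [16, 16, 0, 0, 0], [0, 0, 0, 0, 0]]

0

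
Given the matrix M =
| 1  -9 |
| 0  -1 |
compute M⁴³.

[[1, -9], [0, -1]]

M² = I (check: tr M = 0 and det M = -1), so M⁴³ = M since 43 is odd.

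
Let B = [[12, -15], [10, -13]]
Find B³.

[[78, -105], [70, -97]]

tr B = -1 and det B = -6, so the characteristic polynomial is λ² − (-1)λ + (-6) with roots -3 and 2.
Eigenvectors give P = [[-1, -3], [-1, -2]] with P⁻¹ = [[2, -3], [-1, 1]], and B = P·diag(-3, 2)·P⁻¹.
Then B³ = P·diag(-27, 8)·P⁻¹ = [[27, -24], [27, -16]] · [[2, -3], [-1, 1]] = [[78, -105], [70, -97]].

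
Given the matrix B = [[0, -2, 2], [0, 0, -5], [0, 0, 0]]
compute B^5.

[[0, 0, 0], [0, 0, 0], [0, 0, 0]]

B is strictly triangular, hence nilpotent: B^3 = 0, so B^5 = 0.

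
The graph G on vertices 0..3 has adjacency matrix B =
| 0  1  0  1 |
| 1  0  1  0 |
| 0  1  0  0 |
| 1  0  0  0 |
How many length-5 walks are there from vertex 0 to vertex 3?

5

The number of length-5 walks from vertex 0 to vertex 3 is entry (0,3) of B⁵, where B is the adjacency matrix.
B² = [[2, 0, 1, 0], [0, 2, 0, 1], [1, 0, 1, 0], [0, 1, 0, 1]]
B³ = [[0, 3, 0, 2], [3, 0, 2, 0], [0, 2, 0, 1], [2, 0, 1, 0]]
B⁴ = [[5, 0, 3, 0], [0, 5, 0, 3], [3, 0, 2, 0], [0, 3, 0, 2]]
B⁵ = [[0, 8, 0, 5], [8, 0, 5, 0], [0, 5, 0, 3], [5, 0, 3, 0]]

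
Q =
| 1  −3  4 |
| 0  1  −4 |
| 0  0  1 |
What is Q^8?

[[1, −24, 368], [0, 1, −32], [0, 0, 1]]

Q = I + N where N = [[0, −3, 4], [0, 0, −4], [0, 0, 0]] is strictly upper-triangular, so N^3 = 0.
(I + N)^8 = I + 8·N + 28·N^2 = [[1, −24, 368], [0, 1, −32], [0, 0, 1]].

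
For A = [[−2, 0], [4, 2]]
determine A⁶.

[[64, 0], [0, 64]]

tr A = 0 and det A = −4, so the characteristic polynomial is λ² − (0)λ + (−4) with roots −2 and 2.
Eigenvectors give P = [[−1, 0], [1, 1]] with P⁻¹ = [[−1, 0], [1, 1]], and A = P·diag(−2, 2)·P⁻¹.
Then A⁶ = P·diag(64, 64)·P⁻¹ = [[−64, 0], [64, 64]] · [[−1, 0], [1, 1]] = [[64, 0], [0, 64]].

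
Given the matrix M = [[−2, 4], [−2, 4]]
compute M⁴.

M² = [[−4, 8], [−4, 8]]
M³ = [[−8, 16], [−8, 16]]
M⁴ = [[−16, 32], [−16, 32]]

[[−16, 32], [−16, 32]]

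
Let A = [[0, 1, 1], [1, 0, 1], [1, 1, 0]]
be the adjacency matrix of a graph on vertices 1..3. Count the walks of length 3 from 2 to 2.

The number of length-3 walks from vertex 2 to vertex 2 is entry (2,2) of A^3, where A is the adjacency matrix.
A^2 = [[2, 1, 1], [1, 2, 1], [1, 1, 2]]
A^3 = [[2, 3, 3], [3, 2, 3], [3, 3, 2]]

2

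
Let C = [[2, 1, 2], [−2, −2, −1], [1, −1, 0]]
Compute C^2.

[[4, −2, 3], [−1, 3, −2], [4, 3, 3]]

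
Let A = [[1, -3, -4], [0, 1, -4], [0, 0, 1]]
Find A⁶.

[[1, -18, 156], [0, 1, -24], [0, 0, 1]]

A = I + N where N = [[0, -3, -4], [0, 0, -4], [0, 0, 0]] is strictly upper-triangular, so N³ = 0.
(I + N)⁶ = I + 6·N + 15·N² = [[1, -18, 156], [0, 1, -24], [0, 0, 1]].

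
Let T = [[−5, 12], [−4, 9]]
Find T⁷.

tr T = 4 and det T = 3, so the characteristic polynomial is λ² − (4)λ + (3) with roots 1 and 3.
Eigenvectors give P = [[−2, −3], [−1, −2]] with P⁻¹ = [[−2, 3], [1, −2]], and T = P·diag(1, 3)·P⁻¹.
Then T⁷ = P·diag(1, 2187)·P⁻¹ = [[−2, −6561], [−1, −4374]] · [[−2, 3], [1, −2]] = [[−6557, 13116], [−4372, 8745]].

[[−6557, 13116], [−4372, 8745]]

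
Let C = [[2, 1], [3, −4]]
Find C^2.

[[7, −2], [−6, 19]]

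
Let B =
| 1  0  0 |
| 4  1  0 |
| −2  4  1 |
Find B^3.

[[1, 0, 0], [12, 1, 0], [42, 12, 1]]

B = I + N where N = [[0, 0, 0], [4, 0, 0], [−2, 4, 0]] is strictly lower-triangular, so N^3 = 0.
(I + N)^3 = I + 3·N + 3·N^2 = [[1, 0, 0], [12, 1, 0], [42, 12, 1]].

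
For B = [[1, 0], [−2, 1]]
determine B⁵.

[[1, 0], [−10, 1]]

B = I + N where N = [[0, 0], [−2, 0]] is strictly lower-triangular, so N² = 0.
(I + N)⁵ = I + 5·N = [[1, 0], [−10, 1]].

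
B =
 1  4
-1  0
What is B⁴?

B² = [[-3, 4], [-1, -4]]
B³ = [[-7, -12], [3, -4]]
B⁴ = [[5, -28], [7, 12]]

[[5, -28], [7, 12]]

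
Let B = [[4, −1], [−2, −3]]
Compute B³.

B² = [[18, −1], [−2, 11]]
B³ = [[74, −15], [−30, −31]]

[[74, −15], [−30, −31]]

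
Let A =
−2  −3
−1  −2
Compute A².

[[7, 12], [4, 7]]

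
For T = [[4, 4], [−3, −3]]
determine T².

[[4, 4], [−3, −3]]

T² = T (a projection; rank 1, trace 1), so T² = T.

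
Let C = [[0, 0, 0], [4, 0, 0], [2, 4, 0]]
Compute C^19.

[[0, 0, 0], [0, 0, 0], [0, 0, 0]]

C is strictly triangular, hence nilpotent: C^3 = 0, so C^19 = 0.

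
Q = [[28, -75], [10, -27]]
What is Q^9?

[[120658, -302925], [40390, -101487]]

tr Q = 1 and det Q = -6, so the characteristic polynomial is λ² − (1)λ + (-6) with roots -2 and 3.
Eigenvectors give P = [[-5, 3], [-2, 1]] with P⁻¹ = [[1, -3], [2, -5]], and Q = P·diag(-2, 3)·P⁻¹.
Then Q^9 = P·diag(-512, 19683)·P⁻¹ = [[2560, 59049], [1024, 19683]] · [[1, -3], [2, -5]] = [[120658, -302925], [40390, -101487]].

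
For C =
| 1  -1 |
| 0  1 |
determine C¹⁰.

[[1, -10], [0, 1]]

C = I + N where N = [[0, -1], [0, 0]] is strictly upper-triangular, so N² = 0.
(I + N)¹⁰ = I + 10·N = [[1, -10], [0, 1]].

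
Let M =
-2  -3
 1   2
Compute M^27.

[[-2, -3], [1, 2]]

M² = I (check: tr M = 0 and det M = -1), so M^27 = M since 27 is odd.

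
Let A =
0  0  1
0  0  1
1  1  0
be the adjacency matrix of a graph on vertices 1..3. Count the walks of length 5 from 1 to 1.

0

The number of length-5 walks from vertex 1 to vertex 1 is entry (1,1) of A⁵, where A is the adjacency matrix.
A² = [[1, 1, 0], [1, 1, 0], [0, 0, 2]]
A³ = [[0, 0, 2], [0, 0, 2], [2, 2, 0]]
A⁴ = [[2, 2, 0], [2, 2, 0], [0, 0, 4]]
A⁵ = [[0, 0, 4], [0, 0, 4], [4, 4, 0]]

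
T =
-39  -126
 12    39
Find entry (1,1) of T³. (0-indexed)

351

tr T = 0 and det T = -9, so the characteristic polynomial is λ² − (0)λ + (-9) with roots 3 and -3.
Eigenvectors give P = [[-3, 7], [1, -2]] with P⁻¹ = [[2, 7], [1, 3]], and T = P·diag(3, -3)·P⁻¹.
Then T³ = P·diag(27, -27)·P⁻¹ = [[-81, -189], [27, 54]] · [[2, 7], [1, 3]] = [[-351, -1134], [108, 351]].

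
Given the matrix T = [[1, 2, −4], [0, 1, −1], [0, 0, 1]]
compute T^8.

[[1, 16, −88], [0, 1, −8], [0, 0, 1]]

T = I + N where N = [[0, 2, −4], [0, 0, −1], [0, 0, 0]] is strictly upper-triangular, so N^3 = 0.
(I + N)^8 = I + 8·N + 28·N^2 = [[1, 16, −88], [0, 1, −8], [0, 0, 1]].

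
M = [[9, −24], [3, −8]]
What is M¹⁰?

M² = M (a projection; rank 1, trace 1), so M¹⁰ = M.

[[9, −24], [3, −8]]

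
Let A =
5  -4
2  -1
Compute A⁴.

tr A = 4 and det A = 3, so the characteristic polynomial is λ² − (4)λ + (3) with roots 3 and 1.
Eigenvectors give P = [[2, 1], [1, 1]] with P⁻¹ = [[1, -1], [-1, 2]], and A = P·diag(3, 1)·P⁻¹.
Then A⁴ = P·diag(81, 1)·P⁻¹ = [[162, 1], [81, 1]] · [[1, -1], [-1, 2]] = [[161, -160], [80, -79]].

[[161, -160], [80, -79]]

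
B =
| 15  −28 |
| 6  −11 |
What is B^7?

tr B = 4 and det B = 3, so the characteristic polynomial is λ² − (4)λ + (3) with roots 3 and 1.
Eigenvectors give P = [[−7, 2], [−3, 1]] with P⁻¹ = [[−1, 2], [−3, 7]], and B = P·diag(3, 1)·P⁻¹.
Then B^7 = P·diag(2187, 1)·P⁻¹ = [[−15309, 2], [−6561, 1]] · [[−1, 2], [−3, 7]] = [[15303, −30604], [6558, −13115]].

[[15303, −30604], [6558, −13115]]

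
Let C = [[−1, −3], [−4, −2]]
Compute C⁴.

C² = [[13, 9], [12, 16]]
C³ = [[−49, −57], [−76, −68]]
C⁴ = [[277, 261], [348, 364]]

[[277, 261], [348, 364]]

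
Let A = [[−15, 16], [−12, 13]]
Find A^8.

tr A = −2 and det A = −3, so the characteristic polynomial is λ² − (−2)λ + (−3) with roots 1 and −3.
Eigenvectors give P = [[−1, −4], [−1, −3]] with P⁻¹ = [[3, −4], [−1, 1]], and A = P·diag(1, −3)·P⁻¹.
Then A^8 = P·diag(1, 6561)·P⁻¹ = [[−1, −26244], [−1, −19683]] · [[3, −4], [−1, 1]] = [[26241, −26240], [19680, −19679]].

[[26241, −26240], [19680, −19679]]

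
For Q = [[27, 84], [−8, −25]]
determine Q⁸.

[[45921, 137760], [−13120, −39359]]

tr Q = 2 and det Q = −3, so the characteristic polynomial is λ² − (2)λ + (−3) with roots −1 and 3.
Eigenvectors give P = [[3, 7], [−1, −2]] with P⁻¹ = [[−2, −7], [1, 3]], and Q = P·diag(−1, 3)·P⁻¹.
Then Q⁸ = P·diag(1, 6561)·P⁻¹ = [[3, 45927], [−1, −13122]] · [[−2, −7], [1, 3]] = [[45921, 137760], [−13120, −39359]].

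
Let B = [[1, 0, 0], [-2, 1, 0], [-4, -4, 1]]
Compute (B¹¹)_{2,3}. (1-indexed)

0

B = I + N where N = [[0, 0, 0], [-2, 0, 0], [-4, -4, 0]] is strictly lower-triangular, so N³ = 0.
(I + N)¹¹ = I + 11·N + 55·N² = [[1, 0, 0], [-22, 1, 0], [396, -44, 1]].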